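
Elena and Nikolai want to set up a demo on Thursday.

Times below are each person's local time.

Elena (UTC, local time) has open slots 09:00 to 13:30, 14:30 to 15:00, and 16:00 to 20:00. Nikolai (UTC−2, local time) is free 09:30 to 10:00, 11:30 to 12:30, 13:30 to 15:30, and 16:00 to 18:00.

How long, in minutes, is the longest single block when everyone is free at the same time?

120 minutes

Elena → UTC: 09:00–13:30, 14:30–15:00, 16:00–20:00.
Nikolai → UTC: 11:30–12:00, 13:30–14:30, 15:30–17:30, 18:00–20:00.
Elena ∩ Nikolai: 11:30–12:00, 16:00–17:30, 18:00–20:00.
Common window lengths: 30, 90, 120 min; longest is 120.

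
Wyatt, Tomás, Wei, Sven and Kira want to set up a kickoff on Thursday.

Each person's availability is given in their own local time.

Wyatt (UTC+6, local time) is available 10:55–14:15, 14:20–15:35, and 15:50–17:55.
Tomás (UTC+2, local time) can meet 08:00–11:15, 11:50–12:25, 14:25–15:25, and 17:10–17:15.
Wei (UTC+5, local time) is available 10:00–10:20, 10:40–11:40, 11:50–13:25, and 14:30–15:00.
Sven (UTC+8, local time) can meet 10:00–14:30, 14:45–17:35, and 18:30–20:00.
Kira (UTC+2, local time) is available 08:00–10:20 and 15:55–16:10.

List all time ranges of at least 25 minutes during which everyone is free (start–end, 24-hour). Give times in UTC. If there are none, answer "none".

06:00–06:30, 06:50–08:15

Wyatt → UTC: 04:55–08:15, 08:20–09:35, 09:50–11:55.
Tomás → UTC: 06:00–09:15, 09:50–10:25, 12:25–13:25, 15:10–15:15.
Wei → UTC: 05:00–05:20, 05:40–06:40, 06:50–08:25, 09:30–10:00.
Sven → UTC: 02:00–06:30, 06:45–09:35, 10:30–12:00.
Kira → UTC: 06:00–08:20, 13:55–14:10.
Wyatt ∩ Tomás: 06:00–08:15, 08:20–09:15, 09:50–10:25.
Wyatt ∩ Tomás ∩ Wei: 06:00–06:40, 06:50–08:15, 08:20–08:25, 09:50–10:00.
Wyatt ∩ Tomás ∩ Wei ∩ Sven: 06:00–06:30, 06:50–08:15, 08:20–08:25.
Wyatt ∩ Tomás ∩ Wei ∩ Sven ∩ Kira: 06:00–06:30, 06:50–08:15.
Windows ≥ 25 min: 06:00–06:30, 06:50–08:15.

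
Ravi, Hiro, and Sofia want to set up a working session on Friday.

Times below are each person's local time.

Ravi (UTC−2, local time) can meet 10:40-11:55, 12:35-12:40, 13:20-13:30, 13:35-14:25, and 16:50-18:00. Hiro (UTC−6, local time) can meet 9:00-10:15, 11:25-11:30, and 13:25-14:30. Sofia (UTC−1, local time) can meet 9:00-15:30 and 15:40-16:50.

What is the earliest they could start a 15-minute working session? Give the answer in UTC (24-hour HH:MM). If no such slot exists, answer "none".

15:35

Ravi → UTC: 12:40–13:55, 14:35–14:40, 15:20–15:30, 15:35–16:25, 18:50–20:00.
Hiro → UTC: 15:00–16:15, 17:25–17:30, 19:25–20:30.
Sofia → UTC: 10:00–16:30, 16:40–17:50.
Ravi ∩ Hiro: 15:20–15:30, 15:35–16:15, 19:25–20:00.
Ravi ∩ Hiro ∩ Sofia: 15:20–15:30, 15:35–16:15.
Windows ≥ 15 min: 15:35–16:15.
Earliest such window starts at 15:35.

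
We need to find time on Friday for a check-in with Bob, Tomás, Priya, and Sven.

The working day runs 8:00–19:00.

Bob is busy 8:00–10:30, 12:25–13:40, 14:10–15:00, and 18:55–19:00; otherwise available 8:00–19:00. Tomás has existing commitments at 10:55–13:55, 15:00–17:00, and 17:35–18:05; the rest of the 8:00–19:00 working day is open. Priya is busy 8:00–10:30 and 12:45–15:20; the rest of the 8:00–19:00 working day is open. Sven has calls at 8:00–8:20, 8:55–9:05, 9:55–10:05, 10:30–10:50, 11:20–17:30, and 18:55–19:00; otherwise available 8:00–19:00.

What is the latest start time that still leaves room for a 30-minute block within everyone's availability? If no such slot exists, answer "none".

Bob free within 08:00–19:00: 10:30–12:25, 13:40–14:10, 15:00–18:55.
Tomás free within 08:00–19:00: 08:00–10:55, 13:55–15:00, 17:00–17:35, 18:05–19:00.
Priya free within 08:00–19:00: 10:30–12:45, 15:20–19:00.
Sven free within 08:00–19:00: 08:20–08:55, 09:05–09:55, 10:05–10:30, 10:50–11:20, 17:30–18:55.
Bob ∩ Tomás: 10:30–10:55, 13:55–14:10, 17:00–17:35, 18:05–18:55.
Bob ∩ Tomás ∩ Priya: 10:30–10:55, 17:00–17:35, 18:05–18:55.
Bob ∩ Tomás ∩ Priya ∩ Sven: 10:50–10:55, 17:30–17:35, 18:05–18:55.
Windows ≥ 30 min: 18:05–18:55.
Latest start in the last window 18:05–18:55 is 18:55 − 30 min = 18:25.

18:25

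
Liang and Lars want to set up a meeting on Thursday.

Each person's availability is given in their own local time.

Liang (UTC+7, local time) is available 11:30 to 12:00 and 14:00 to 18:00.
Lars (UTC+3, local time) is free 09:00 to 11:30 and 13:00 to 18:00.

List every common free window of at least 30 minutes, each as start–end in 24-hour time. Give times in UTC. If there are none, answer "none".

Liang → UTC: 04:30–05:00, 07:00–11:00.
Lars → UTC: 06:00–08:30, 10:00–15:00.
Liang ∩ Lars: 07:00–08:30, 10:00–11:00.
Windows ≥ 30 min: 07:00–08:30, 10:00–11:00.

07:00–08:30, 10:00–11:00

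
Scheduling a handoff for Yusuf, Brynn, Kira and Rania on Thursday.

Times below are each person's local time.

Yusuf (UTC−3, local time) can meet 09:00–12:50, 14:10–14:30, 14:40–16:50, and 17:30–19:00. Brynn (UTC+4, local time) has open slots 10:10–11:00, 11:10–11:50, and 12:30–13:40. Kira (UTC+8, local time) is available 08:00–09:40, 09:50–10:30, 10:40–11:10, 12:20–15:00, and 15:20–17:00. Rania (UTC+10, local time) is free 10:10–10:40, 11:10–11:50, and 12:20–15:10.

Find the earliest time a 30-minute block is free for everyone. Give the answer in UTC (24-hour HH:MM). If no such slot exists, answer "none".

Yusuf → UTC: 12:00–15:50, 17:10–17:30, 17:40–19:50, 20:30–22:00.
Brynn → UTC: 06:10–07:00, 07:10–07:50, 08:30–09:40.
Kira → UTC: 00:00–01:40, 01:50–02:30, 02:40–03:10, 04:20–07:00, 07:20–09:00.
Rania → UTC: 00:10–00:40, 01:10–01:50, 02:20–05:10.
Yusuf ∩ Brynn: (none).
Yusuf ∩ Brynn ∩ Kira: (none).
Yusuf ∩ Brynn ∩ Kira ∩ Rania: (none).
Windows ≥ 30 min: (none).

none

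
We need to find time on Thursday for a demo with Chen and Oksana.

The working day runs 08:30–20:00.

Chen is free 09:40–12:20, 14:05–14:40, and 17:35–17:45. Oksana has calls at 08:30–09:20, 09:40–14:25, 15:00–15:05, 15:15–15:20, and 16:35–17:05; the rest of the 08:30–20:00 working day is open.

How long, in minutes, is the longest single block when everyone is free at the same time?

15 minutes

Oksana free within 08:30–20:00: 09:20–09:40, 14:25–15:00, 15:05–15:15, 15:20–16:35, 17:05–20:00.
Chen ∩ Oksana: 14:25–14:40, 17:35–17:45.
Common window lengths: 15, 10 min; longest is 15.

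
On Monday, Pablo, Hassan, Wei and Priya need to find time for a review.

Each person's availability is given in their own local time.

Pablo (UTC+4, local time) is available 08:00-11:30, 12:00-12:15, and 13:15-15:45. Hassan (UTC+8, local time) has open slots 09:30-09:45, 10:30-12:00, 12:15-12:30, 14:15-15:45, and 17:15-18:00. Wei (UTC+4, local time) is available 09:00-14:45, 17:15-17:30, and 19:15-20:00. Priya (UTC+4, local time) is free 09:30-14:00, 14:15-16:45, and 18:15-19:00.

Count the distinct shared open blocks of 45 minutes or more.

2

Pablo → UTC: 04:00–07:30, 08:00–08:15, 09:15–11:45.
Hassan → UTC: 01:30–01:45, 02:30–04:00, 04:15–04:30, 06:15–07:45, 09:15–10:00.
Wei → UTC: 05:00–10:45, 13:15–13:30, 15:15–16:00.
Priya → UTC: 05:30–10:00, 10:15–12:45, 14:15–15:00.
Pablo ∩ Hassan: 04:15–04:30, 06:15–07:30, 09:15–10:00.
Pablo ∩ Hassan ∩ Wei: 06:15–07:30, 09:15–10:00.
Pablo ∩ Hassan ∩ Wei ∩ Priya: 06:15–07:30, 09:15–10:00.
Windows ≥ 45 min: 06:15–07:30, 09:15–10:00.
That's 2 windows.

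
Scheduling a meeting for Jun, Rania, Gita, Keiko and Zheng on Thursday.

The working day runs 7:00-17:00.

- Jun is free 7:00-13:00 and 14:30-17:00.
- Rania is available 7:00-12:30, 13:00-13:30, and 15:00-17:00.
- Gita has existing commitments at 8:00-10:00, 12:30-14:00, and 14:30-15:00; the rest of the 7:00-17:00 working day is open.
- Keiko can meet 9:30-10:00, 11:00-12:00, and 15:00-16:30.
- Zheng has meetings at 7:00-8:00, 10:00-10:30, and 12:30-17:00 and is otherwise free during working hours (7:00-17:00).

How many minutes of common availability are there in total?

Gita free within 07:00–17:00: 07:00–08:00, 10:00–12:30, 14:00–14:30, 15:00–17:00.
Zheng free within 07:00–17:00: 08:00–10:00, 10:30–12:30.
Jun ∩ Rania: 07:00–12:30, 15:00–17:00.
Jun ∩ Rania ∩ Gita: 07:00–08:00, 10:00–12:30, 15:00–17:00.
Jun ∩ Rania ∩ Gita ∩ Keiko: 11:00–12:00, 15:00–16:30.
Jun ∩ Rania ∩ Gita ∩ Keiko ∩ Zheng: 11:00–12:00.
Total common minutes: 60.

60 minutes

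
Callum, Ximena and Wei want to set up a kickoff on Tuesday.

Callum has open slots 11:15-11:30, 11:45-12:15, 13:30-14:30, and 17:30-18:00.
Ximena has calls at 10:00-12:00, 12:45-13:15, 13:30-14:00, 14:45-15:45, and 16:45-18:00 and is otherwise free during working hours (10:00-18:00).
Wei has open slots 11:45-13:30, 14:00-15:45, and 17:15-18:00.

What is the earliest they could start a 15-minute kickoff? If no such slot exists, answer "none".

Ximena free within 10:00–18:00: 12:00–12:45, 13:15–13:30, 14:00–14:45, 15:45–16:45.
Callum ∩ Ximena: 12:00–12:15, 14:00–14:30.
Callum ∩ Ximena ∩ Wei: 12:00–12:15, 14:00–14:30.
Windows ≥ 15 min: 12:00–12:15, 14:00–14:30.
Earliest such window starts at 12:00.

12:00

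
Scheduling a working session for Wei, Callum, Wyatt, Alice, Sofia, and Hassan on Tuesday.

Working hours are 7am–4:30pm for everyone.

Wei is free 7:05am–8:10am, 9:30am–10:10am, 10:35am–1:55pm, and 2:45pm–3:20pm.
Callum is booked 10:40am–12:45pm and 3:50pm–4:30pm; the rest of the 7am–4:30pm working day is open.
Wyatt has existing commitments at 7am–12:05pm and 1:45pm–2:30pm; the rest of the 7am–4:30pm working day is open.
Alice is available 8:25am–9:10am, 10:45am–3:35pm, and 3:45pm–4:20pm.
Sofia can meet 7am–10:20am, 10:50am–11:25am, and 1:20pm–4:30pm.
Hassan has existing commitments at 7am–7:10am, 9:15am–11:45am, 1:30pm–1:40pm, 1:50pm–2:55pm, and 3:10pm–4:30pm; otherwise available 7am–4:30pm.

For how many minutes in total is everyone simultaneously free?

30 minutes

Callum free within 07:00–16:30: 07:00–10:40, 12:45–15:50.
Wyatt free within 07:00–16:30: 12:05–13:45, 14:30–16:30.
Hassan free within 07:00–16:30: 07:10–09:15, 11:45–13:30, 13:40–13:50, 14:55–15:10.
Wei ∩ Callum: 07:05–08:10, 09:30–10:10, 10:35–10:40, 12:45–13:55, 14:45–15:20.
Wei ∩ Callum ∩ Wyatt: 12:45–13:45, 14:45–15:20.
Wei ∩ Callum ∩ Wyatt ∩ Alice: 12:45–13:45, 14:45–15:20.
Wei ∩ Callum ∩ Wyatt ∩ Alice ∩ Sofia: 13:20–13:45, 14:45–15:20.
Wei ∩ Callum ∩ Wyatt ∩ Alice ∩ Sofia ∩ Hassan: 13:20–13:30, 13:40–13:45, 14:55–15:10.
Total common minutes: 10 + 5 + 15 = 30.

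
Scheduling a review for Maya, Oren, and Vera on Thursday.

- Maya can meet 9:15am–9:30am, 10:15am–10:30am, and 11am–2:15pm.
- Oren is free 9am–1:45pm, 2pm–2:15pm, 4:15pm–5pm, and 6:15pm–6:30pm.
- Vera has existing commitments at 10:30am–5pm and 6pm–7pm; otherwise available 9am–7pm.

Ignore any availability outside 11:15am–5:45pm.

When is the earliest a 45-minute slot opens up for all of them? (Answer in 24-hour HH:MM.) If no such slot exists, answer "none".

none

Vera free within 09:00–19:00: 09:00–10:30, 17:00–18:00.
Maya ∩ Oren: 09:15–09:30, 10:15–10:30, 11:00–13:45, 14:00–14:15.
Maya ∩ Oren ∩ Vera: 09:15–09:30, 10:15–10:30.
Restricted to 11:15–17:45: (none).
Windows ≥ 45 min: (none).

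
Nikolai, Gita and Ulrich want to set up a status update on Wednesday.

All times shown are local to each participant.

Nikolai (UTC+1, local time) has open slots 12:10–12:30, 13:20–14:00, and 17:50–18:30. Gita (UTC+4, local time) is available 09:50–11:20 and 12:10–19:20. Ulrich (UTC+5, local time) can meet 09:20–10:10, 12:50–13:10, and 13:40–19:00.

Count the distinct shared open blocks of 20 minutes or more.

2

Nikolai → UTC: 11:10–11:30, 12:20–13:00, 16:50–17:30.
Gita → UTC: 05:50–07:20, 08:10–15:20.
Ulrich → UTC: 04:20–05:10, 07:50–08:10, 08:40–14:00.
Nikolai ∩ Gita: 11:10–11:30, 12:20–13:00.
Nikolai ∩ Gita ∩ Ulrich: 11:10–11:30, 12:20–13:00.
Windows ≥ 20 min: 11:10–11:30, 12:20–13:00.
That's 2 windows.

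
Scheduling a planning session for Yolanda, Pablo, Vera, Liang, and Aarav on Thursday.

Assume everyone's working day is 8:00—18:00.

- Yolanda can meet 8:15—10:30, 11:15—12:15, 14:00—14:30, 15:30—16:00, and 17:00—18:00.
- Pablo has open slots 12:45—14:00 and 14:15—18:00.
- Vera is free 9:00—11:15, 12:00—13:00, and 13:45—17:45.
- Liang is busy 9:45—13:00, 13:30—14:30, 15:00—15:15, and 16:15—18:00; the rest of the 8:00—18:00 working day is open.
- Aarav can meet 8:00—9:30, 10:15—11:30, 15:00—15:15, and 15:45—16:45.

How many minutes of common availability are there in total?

15 minutes

Liang free within 08:00–18:00: 08:00–09:45, 13:00–13:30, 14:30–15:00, 15:15–16:15.
Yolanda ∩ Pablo: 14:15–14:30, 15:30–16:00, 17:00–18:00.
Yolanda ∩ Pablo ∩ Vera: 14:15–14:30, 15:30–16:00, 17:00–17:45.
Yolanda ∩ Pablo ∩ Vera ∩ Liang: 15:30–16:00.
Yolanda ∩ Pablo ∩ Vera ∩ Liang ∩ Aarav: 15:45–16:00.
Total common minutes: 15.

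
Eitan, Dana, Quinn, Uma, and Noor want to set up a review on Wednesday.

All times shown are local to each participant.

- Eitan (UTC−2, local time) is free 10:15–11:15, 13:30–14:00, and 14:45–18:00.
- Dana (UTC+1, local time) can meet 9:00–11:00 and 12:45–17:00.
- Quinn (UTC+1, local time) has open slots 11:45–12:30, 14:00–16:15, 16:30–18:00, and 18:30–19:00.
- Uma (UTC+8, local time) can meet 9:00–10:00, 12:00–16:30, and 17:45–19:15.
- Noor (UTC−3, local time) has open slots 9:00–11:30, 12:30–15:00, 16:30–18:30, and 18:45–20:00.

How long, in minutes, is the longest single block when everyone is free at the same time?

0 minutes

Eitan → UTC: 12:15–13:15, 15:30–16:00, 16:45–20:00.
Dana → UTC: 08:00–10:00, 11:45–16:00.
Quinn → UTC: 10:45–11:30, 13:00–15:15, 15:30–17:00, 17:30–18:00.
Uma → UTC: 01:00–02:00, 04:00–08:30, 09:45–11:15.
Noor → UTC: 12:00–14:30, 15:30–18:00, 19:30–21:30, 21:45–23:00.
Eitan ∩ Dana: 12:15–13:15, 15:30–16:00.
Eitan ∩ Dana ∩ Quinn: 13:00–13:15, 15:30–16:00.
Eitan ∩ Dana ∩ Quinn ∩ Uma: (none).
Eitan ∩ Dana ∩ Quinn ∩ Uma ∩ Noor: (none).
No common window.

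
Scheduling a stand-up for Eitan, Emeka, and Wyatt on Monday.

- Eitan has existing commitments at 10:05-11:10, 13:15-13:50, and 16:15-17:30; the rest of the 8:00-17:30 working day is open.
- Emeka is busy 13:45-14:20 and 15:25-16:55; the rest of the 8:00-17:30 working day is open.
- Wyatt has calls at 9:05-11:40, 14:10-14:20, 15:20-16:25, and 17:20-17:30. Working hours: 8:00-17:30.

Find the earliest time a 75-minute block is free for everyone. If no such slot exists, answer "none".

Eitan free within 08:00–17:30: 08:00–10:05, 11:10–13:15, 13:50–16:15.
Emeka free within 08:00–17:30: 08:00–13:45, 14:20–15:25, 16:55–17:30.
Wyatt free within 08:00–17:30: 08:00–09:05, 11:40–14:10, 14:20–15:20, 16:25–17:20.
Eitan ∩ Emeka: 08:00–10:05, 11:10–13:15, 14:20–15:25.
Eitan ∩ Emeka ∩ Wyatt: 08:00–09:05, 11:40–13:15, 14:20–15:20.
Windows ≥ 75 min: 11:40–13:15.
Earliest such window starts at 11:40.

11:40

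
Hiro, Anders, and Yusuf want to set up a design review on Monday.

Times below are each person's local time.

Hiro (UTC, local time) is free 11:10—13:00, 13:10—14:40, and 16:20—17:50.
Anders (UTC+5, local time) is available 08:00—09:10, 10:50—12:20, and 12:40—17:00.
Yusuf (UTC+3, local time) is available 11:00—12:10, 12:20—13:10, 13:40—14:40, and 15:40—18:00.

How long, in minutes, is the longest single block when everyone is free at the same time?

30 minutes

Hiro → UTC: 11:10–13:00, 13:10–14:40, 16:20–17:50.
Anders → UTC: 03:00–04:10, 05:50–07:20, 07:40–12:00.
Yusuf → UTC: 08:00–09:10, 09:20–10:10, 10:40–11:40, 12:40–15:00.
Hiro ∩ Anders: 11:10–12:00.
Hiro ∩ Anders ∩ Yusuf: 11:10–11:40.
Single common window of 30 minutes.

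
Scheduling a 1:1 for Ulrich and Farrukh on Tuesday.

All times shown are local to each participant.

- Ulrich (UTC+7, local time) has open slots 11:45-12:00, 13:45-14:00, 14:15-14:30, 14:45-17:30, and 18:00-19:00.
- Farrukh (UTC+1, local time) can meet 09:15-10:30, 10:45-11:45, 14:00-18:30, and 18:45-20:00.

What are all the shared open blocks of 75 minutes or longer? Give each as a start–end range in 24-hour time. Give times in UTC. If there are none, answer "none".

08:15–09:30

Ulrich → UTC: 04:45–05:00, 06:45–07:00, 07:15–07:30, 07:45–10:30, 11:00–12:00.
Farrukh → UTC: 08:15–09:30, 09:45–10:45, 13:00–17:30, 17:45–19:00.
Ulrich ∩ Farrukh: 08:15–09:30, 09:45–10:30.
Windows ≥ 75 min: 08:15–09:30.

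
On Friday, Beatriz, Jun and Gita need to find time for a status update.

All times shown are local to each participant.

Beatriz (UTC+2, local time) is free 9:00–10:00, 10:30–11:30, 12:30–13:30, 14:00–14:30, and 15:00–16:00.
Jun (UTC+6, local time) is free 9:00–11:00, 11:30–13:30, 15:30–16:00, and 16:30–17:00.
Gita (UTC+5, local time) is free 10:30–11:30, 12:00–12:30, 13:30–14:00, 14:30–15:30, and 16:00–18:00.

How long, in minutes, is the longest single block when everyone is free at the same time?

Beatriz → UTC: 07:00–08:00, 08:30–09:30, 10:30–11:30, 12:00–12:30, 13:00–14:00.
Jun → UTC: 03:00–05:00, 05:30–07:30, 09:30–10:00, 10:30–11:00.
Gita → UTC: 05:30–06:30, 07:00–07:30, 08:30–09:00, 09:30–10:30, 11:00–13:00.
Beatriz ∩ Jun: 07:00–07:30, 10:30–11:00.
Beatriz ∩ Jun ∩ Gita: 07:00–07:30.
Single common window of 30 minutes.

30 minutes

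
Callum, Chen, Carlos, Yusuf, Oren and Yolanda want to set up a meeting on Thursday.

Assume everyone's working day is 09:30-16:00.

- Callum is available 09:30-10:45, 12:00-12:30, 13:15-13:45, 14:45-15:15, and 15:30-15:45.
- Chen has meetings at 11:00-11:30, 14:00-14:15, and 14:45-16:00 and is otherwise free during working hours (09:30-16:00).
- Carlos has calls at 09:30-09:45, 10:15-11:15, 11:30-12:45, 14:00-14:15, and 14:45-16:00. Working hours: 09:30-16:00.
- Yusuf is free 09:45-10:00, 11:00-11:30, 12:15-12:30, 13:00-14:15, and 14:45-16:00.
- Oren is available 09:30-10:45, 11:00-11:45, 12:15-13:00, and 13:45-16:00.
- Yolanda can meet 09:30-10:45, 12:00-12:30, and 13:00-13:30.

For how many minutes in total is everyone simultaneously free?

Chen free within 09:30–16:00: 09:30–11:00, 11:30–14:00, 14:15–14:45.
Carlos free within 09:30–16:00: 09:45–10:15, 11:15–11:30, 12:45–14:00, 14:15–14:45.
Callum ∩ Chen: 09:30–10:45, 12:00–12:30, 13:15–13:45.
Callum ∩ Chen ∩ Carlos: 09:45–10:15, 13:15–13:45.
Callum ∩ Chen ∩ Carlos ∩ Yusuf: 09:45–10:00, 13:15–13:45.
Callum ∩ Chen ∩ Carlos ∩ Yusuf ∩ Oren: 09:45–10:00.
Callum ∩ Chen ∩ Carlos ∩ Yusuf ∩ Oren ∩ Yolanda: 09:45–10:00.
Total common minutes: 15.

15 minutes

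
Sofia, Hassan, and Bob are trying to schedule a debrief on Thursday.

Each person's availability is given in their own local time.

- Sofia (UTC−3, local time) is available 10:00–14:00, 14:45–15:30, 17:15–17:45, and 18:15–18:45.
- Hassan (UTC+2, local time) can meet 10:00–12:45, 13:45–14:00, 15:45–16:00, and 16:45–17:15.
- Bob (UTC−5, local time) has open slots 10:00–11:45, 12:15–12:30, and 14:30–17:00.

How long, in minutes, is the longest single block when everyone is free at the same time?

Sofia → UTC: 13:00–17:00, 17:45–18:30, 20:15–20:45, 21:15–21:45.
Hassan → UTC: 08:00–10:45, 11:45–12:00, 13:45–14:00, 14:45–15:15.
Bob → UTC: 15:00–16:45, 17:15–17:30, 19:30–22:00.
Sofia ∩ Hassan: 13:45–14:00, 14:45–15:15.
Sofia ∩ Hassan ∩ Bob: 15:00–15:15.
Single common window of 15 minutes.

15 minutes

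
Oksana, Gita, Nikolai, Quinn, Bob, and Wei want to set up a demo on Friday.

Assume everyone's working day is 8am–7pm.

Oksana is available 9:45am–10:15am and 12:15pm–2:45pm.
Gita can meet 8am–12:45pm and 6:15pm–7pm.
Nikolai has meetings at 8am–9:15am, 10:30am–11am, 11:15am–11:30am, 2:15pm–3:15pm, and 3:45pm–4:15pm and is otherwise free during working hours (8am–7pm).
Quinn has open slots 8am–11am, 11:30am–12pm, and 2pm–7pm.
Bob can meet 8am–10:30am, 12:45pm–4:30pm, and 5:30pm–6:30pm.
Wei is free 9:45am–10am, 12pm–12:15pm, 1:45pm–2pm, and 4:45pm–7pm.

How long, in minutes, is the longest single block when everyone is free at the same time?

15 minutes

Nikolai free within 08:00–19:00: 09:15–10:30, 11:00–11:15, 11:30–14:15, 15:15–15:45, 16:15–19:00.
Oksana ∩ Gita: 09:45–10:15, 12:15–12:45.
Oksana ∩ Gita ∩ Nikolai: 09:45–10:15, 12:15–12:45.
Oksana ∩ Gita ∩ Nikolai ∩ Quinn: 09:45–10:15.
Oksana ∩ Gita ∩ Nikolai ∩ Quinn ∩ Bob: 09:45–10:15.
Oksana ∩ Gita ∩ Nikolai ∩ Quinn ∩ Bob ∩ Wei: 09:45–10:00.
Single common window of 15 minutes.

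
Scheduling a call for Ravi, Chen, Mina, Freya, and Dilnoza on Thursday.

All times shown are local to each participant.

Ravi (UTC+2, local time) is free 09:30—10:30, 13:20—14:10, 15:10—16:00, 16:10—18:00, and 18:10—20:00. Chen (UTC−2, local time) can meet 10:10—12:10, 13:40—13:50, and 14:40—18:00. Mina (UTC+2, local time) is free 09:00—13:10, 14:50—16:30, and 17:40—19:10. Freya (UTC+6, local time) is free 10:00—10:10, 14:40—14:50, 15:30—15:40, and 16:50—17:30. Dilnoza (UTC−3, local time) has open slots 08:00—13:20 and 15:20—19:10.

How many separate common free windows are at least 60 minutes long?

Ravi → UTC: 07:30–08:30, 11:20–12:10, 13:10–14:00, 14:10–16:00, 16:10–18:00.
Chen → UTC: 12:10–14:10, 15:40–15:50, 16:40–20:00.
Mina → UTC: 07:00–11:10, 12:50–14:30, 15:40–17:10.
Freya → UTC: 04:00–04:10, 08:40–08:50, 09:30–09:40, 10:50–11:30.
Dilnoza → UTC: 11:00–16:20, 18:20–22:10.
Ravi ∩ Chen: 13:10–14:00, 15:40–15:50, 16:40–18:00.
Ravi ∩ Chen ∩ Mina: 13:10–14:00, 15:40–15:50, 16:40–17:10.
Ravi ∩ Chen ∩ Mina ∩ Freya: (none).
Ravi ∩ Chen ∩ Mina ∩ Freya ∩ Dilnoza: (none).
Windows ≥ 60 min: (none).
That's 0 windows.

0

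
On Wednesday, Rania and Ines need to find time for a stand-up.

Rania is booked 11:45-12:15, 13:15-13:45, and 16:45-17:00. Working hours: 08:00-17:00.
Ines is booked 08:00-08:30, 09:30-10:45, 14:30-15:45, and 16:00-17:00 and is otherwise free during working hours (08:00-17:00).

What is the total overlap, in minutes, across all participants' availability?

240 minutes

Rania free within 08:00–17:00: 08:00–11:45, 12:15–13:15, 13:45–16:45.
Ines free within 08:00–17:00: 08:30–09:30, 10:45–14:30, 15:45–16:00.
Rania ∩ Ines: 08:30–09:30, 10:45–11:45, 12:15–13:15, 13:45–14:30, 15:45–16:00.
Total common minutes: 60 + 60 + 60 + 45 + 15 = 240.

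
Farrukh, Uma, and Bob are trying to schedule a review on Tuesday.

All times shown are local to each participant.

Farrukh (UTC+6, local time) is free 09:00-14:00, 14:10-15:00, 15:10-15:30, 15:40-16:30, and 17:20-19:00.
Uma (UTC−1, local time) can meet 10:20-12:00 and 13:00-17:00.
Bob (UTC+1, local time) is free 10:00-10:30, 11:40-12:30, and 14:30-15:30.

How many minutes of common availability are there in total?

Farrukh → UTC: 03:00–08:00, 08:10–09:00, 09:10–09:30, 09:40–10:30, 11:20–13:00.
Uma → UTC: 11:20–13:00, 14:00–18:00.
Bob → UTC: 09:00–09:30, 10:40–11:30, 13:30–14:30.
Farrukh ∩ Uma: 11:20–13:00.
Farrukh ∩ Uma ∩ Bob: 11:20–11:30.
Total common minutes: 10.

10 minutes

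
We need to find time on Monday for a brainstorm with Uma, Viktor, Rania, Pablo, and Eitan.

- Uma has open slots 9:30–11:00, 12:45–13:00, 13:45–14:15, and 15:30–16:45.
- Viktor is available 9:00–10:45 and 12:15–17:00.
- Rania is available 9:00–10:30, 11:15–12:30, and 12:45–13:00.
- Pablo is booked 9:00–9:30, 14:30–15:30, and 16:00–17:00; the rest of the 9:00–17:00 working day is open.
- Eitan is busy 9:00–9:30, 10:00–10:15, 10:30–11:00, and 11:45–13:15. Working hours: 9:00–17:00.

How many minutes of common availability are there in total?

45 minutes

Pablo free within 09:00–17:00: 09:30–14:30, 15:30–16:00.
Eitan free within 09:00–17:00: 09:30–10:00, 10:15–10:30, 11:00–11:45, 13:15–17:00.
Uma ∩ Viktor: 09:30–10:45, 12:45–13:00, 13:45–14:15, 15:30–16:45.
Uma ∩ Viktor ∩ Rania: 09:30–10:30, 12:45–13:00.
Uma ∩ Viktor ∩ Rania ∩ Pablo: 09:30–10:30, 12:45–13:00.
Uma ∩ Viktor ∩ Rania ∩ Pablo ∩ Eitan: 09:30–10:00, 10:15–10:30.
Total common minutes: 30 + 15 = 45.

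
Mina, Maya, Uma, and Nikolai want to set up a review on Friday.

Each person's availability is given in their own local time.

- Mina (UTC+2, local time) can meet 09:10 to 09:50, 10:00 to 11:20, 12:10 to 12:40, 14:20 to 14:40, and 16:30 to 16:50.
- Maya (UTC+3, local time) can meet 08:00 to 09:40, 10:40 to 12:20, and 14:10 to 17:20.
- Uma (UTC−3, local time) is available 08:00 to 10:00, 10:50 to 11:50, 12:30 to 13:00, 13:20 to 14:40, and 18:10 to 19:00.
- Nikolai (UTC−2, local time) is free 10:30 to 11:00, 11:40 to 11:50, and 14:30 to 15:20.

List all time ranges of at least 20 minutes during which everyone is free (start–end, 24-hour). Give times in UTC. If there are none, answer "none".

none

Mina → UTC: 07:10–07:50, 08:00–09:20, 10:10–10:40, 12:20–12:40, 14:30–14:50.
Maya → UTC: 05:00–06:40, 07:40–09:20, 11:10–14:20.
Uma → UTC: 11:00–13:00, 13:50–14:50, 15:30–16:00, 16:20–17:40, 21:10–22:00.
Nikolai → UTC: 12:30–13:00, 13:40–13:50, 16:30–17:20.
Mina ∩ Maya: 07:40–07:50, 08:00–09:20, 12:20–12:40.
Mina ∩ Maya ∩ Uma: 12:20–12:40.
Mina ∩ Maya ∩ Uma ∩ Nikolai: 12:30–12:40.
Windows ≥ 20 min: (none).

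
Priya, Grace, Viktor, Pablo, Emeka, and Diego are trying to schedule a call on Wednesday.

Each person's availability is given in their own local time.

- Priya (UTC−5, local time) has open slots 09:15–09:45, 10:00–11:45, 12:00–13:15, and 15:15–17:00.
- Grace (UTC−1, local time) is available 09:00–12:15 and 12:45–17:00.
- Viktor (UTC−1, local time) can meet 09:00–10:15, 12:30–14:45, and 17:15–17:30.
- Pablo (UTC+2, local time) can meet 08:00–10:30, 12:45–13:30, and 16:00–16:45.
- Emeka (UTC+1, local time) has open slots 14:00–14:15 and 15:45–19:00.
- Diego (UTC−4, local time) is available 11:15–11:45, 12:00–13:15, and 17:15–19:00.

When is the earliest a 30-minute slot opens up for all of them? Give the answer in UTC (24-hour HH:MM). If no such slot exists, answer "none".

Priya → UTC: 14:15–14:45, 15:00–16:45, 17:00–18:15, 20:15–22:00.
Grace → UTC: 10:00–13:15, 13:45–18:00.
Viktor → UTC: 10:00–11:15, 13:30–15:45, 18:15–18:30.
Pablo → UTC: 06:00–08:30, 10:45–11:30, 14:00–14:45.
Emeka → UTC: 13:00–13:15, 14:45–18:00.
Diego → UTC: 15:15–15:45, 16:00–17:15, 21:15–23:00.
Priya ∩ Grace: 14:15–14:45, 15:00–16:45, 17:00–18:00.
Priya ∩ Grace ∩ Viktor: 14:15–14:45, 15:00–15:45.
Priya ∩ Grace ∩ Viktor ∩ Pablo: 14:15–14:45.
Priya ∩ Grace ∩ Viktor ∩ Pablo ∩ Emeka: (none).
Priya ∩ Grace ∩ Viktor ∩ Pablo ∩ Emeka ∩ Diego: (none).
Windows ≥ 30 min: (none).

none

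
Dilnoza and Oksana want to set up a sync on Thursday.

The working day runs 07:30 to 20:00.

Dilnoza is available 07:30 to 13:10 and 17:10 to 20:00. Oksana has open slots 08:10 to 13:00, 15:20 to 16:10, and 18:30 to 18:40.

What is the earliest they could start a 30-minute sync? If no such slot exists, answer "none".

08:10

Dilnoza ∩ Oksana: 08:10–13:00, 18:30–18:40.
Windows ≥ 30 min: 08:10–13:00.
Earliest such window starts at 08:10.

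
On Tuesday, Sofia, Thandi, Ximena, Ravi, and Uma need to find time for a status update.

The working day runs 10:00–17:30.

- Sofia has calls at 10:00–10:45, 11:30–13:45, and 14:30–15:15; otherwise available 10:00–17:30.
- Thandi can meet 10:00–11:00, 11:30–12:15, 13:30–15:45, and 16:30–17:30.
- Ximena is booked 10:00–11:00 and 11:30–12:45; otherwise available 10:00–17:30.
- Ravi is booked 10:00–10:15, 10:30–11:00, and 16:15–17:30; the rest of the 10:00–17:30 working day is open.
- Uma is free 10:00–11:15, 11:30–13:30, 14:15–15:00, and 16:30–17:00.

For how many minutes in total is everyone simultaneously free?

Sofia free within 10:00–17:30: 10:45–11:30, 13:45–14:30, 15:15–17:30.
Ximena free within 10:00–17:30: 11:00–11:30, 12:45–17:30.
Ravi free within 10:00–17:30: 10:15–10:30, 11:00–16:15.
Sofia ∩ Thandi: 10:45–11:00, 13:45–14:30, 15:15–15:45, 16:30–17:30.
Sofia ∩ Thandi ∩ Ximena: 13:45–14:30, 15:15–15:45, 16:30–17:30.
Sofia ∩ Thandi ∩ Ximena ∩ Ravi: 13:45–14:30, 15:15–15:45.
Sofia ∩ Thandi ∩ Ximena ∩ Ravi ∩ Uma: 14:15–14:30.
Total common minutes: 15.

15 minutes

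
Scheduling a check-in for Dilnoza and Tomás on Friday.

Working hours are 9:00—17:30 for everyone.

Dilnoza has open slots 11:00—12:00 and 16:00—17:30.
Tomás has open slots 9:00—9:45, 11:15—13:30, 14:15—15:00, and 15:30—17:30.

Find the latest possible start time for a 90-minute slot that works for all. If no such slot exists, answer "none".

16:00

Dilnoza ∩ Tomás: 11:15–12:00, 16:00–17:30.
Windows ≥ 90 min: 16:00–17:30.
Latest start in the last window 16:00–17:30 is 17:30 − 90 min = 16:00.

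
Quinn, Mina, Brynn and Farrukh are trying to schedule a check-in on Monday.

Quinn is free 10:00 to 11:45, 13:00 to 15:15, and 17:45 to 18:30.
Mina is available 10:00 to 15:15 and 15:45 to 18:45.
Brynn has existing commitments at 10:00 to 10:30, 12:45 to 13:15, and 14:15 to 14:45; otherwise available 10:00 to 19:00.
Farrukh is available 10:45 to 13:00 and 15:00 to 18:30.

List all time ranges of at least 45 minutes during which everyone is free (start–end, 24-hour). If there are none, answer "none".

10:45–11:45, 17:45–18:30

Brynn free within 10:00–19:00: 10:30–12:45, 13:15–14:15, 14:45–19:00.
Quinn ∩ Mina: 10:00–11:45, 13:00–15:15, 17:45–18:30.
Quinn ∩ Mina ∩ Brynn: 10:30–11:45, 13:15–14:15, 14:45–15:15, 17:45–18:30.
Quinn ∩ Mina ∩ Brynn ∩ Farrukh: 10:45–11:45, 15:00–15:15, 17:45–18:30.
Windows ≥ 45 min: 10:45–11:45, 17:45–18:30.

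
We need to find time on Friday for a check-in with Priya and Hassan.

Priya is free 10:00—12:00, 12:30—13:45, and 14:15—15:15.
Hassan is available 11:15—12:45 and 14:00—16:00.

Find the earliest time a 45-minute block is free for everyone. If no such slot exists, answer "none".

11:15

Priya ∩ Hassan: 11:15–12:00, 12:30–12:45, 14:15–15:15.
Windows ≥ 45 min: 11:15–12:00, 14:15–15:15.
Earliest such window starts at 11:15.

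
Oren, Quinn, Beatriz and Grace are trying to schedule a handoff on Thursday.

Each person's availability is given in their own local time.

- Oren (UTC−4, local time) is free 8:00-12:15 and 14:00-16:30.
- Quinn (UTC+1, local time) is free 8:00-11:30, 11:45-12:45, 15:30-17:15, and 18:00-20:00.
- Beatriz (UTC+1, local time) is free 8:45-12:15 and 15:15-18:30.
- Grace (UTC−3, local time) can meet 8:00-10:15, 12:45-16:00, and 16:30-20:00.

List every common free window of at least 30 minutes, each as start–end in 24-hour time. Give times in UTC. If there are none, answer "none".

Oren → UTC: 12:00–16:15, 18:00–20:30.
Quinn → UTC: 07:00–10:30, 10:45–11:45, 14:30–16:15, 17:00–19:00.
Beatriz → UTC: 07:45–11:15, 14:15–17:30.
Grace → UTC: 11:00–13:15, 15:45–19:00, 19:30–23:00.
Oren ∩ Quinn: 14:30–16:15, 18:00–19:00.
Oren ∩ Quinn ∩ Beatriz: 14:30–16:15.
Oren ∩ Quinn ∩ Beatriz ∩ Grace: 15:45–16:15.
Windows ≥ 30 min: 15:45–16:15.

15:45–16:15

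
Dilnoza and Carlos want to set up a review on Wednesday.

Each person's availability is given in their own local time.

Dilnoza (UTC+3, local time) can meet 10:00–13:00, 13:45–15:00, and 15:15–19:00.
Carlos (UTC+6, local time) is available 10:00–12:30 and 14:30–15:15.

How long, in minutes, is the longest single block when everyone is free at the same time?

45 minutes

Dilnoza → UTC: 07:00–10:00, 10:45–12:00, 12:15–16:00.
Carlos → UTC: 04:00–06:30, 08:30–09:15.
Dilnoza ∩ Carlos: 08:30–09:15.
Single common window of 45 minutes.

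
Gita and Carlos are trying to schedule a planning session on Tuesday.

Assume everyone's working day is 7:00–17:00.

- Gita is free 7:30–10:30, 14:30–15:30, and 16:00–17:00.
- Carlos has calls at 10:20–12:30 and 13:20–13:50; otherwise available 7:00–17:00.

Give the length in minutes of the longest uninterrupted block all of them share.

170 minutes

Carlos free within 07:00–17:00: 07:00–10:20, 12:30–13:20, 13:50–17:00.
Gita ∩ Carlos: 07:30–10:20, 14:30–15:30, 16:00–17:00.
Common window lengths: 170, 60, 60 min; longest is 170.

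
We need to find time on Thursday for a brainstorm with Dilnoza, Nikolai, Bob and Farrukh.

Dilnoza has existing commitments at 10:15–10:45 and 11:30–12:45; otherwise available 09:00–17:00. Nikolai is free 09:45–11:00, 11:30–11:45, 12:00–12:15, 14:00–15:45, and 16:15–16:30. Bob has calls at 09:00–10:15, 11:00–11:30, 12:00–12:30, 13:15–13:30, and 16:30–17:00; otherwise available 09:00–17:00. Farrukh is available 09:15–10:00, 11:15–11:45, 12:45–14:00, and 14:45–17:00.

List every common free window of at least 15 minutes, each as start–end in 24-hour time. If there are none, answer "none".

Dilnoza free within 09:00–17:00: 09:00–10:15, 10:45–11:30, 12:45–17:00.
Bob free within 09:00–17:00: 10:15–11:00, 11:30–12:00, 12:30–13:15, 13:30–16:30.
Dilnoza ∩ Nikolai: 09:45–10:15, 10:45–11:00, 14:00–15:45, 16:15–16:30.
Dilnoza ∩ Nikolai ∩ Bob: 10:45–11:00, 14:00–15:45, 16:15–16:30.
Dilnoza ∩ Nikolai ∩ Bob ∩ Farrukh: 14:45–15:45, 16:15–16:30.
Windows ≥ 15 min: 14:45–15:45, 16:15–16:30.

14:45–15:45, 16:15–16:30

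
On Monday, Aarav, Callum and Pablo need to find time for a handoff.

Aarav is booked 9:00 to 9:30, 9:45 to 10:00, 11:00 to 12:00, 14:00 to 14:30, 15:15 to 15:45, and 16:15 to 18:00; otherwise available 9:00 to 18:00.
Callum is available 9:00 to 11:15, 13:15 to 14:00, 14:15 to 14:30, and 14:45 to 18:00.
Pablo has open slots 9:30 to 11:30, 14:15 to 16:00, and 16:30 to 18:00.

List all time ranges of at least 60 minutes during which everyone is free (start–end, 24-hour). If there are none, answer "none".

10:00–11:00

Aarav free within 09:00–18:00: 09:30–09:45, 10:00–11:00, 12:00–14:00, 14:30–15:15, 15:45–16:15.
Aarav ∩ Callum: 09:30–09:45, 10:00–11:00, 13:15–14:00, 14:45–15:15, 15:45–16:15.
Aarav ∩ Callum ∩ Pablo: 09:30–09:45, 10:00–11:00, 14:45–15:15, 15:45–16:00.
Windows ≥ 60 min: 10:00–11:00.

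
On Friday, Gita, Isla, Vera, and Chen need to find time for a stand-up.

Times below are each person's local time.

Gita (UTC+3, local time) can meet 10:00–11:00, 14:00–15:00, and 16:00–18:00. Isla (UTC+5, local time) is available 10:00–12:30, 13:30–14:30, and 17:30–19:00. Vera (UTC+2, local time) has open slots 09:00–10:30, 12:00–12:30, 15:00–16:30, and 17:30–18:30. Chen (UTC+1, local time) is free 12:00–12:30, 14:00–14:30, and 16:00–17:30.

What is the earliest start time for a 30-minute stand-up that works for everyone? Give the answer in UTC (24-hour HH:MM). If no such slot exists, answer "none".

13:00

Gita → UTC: 07:00–08:00, 11:00–12:00, 13:00–15:00.
Isla → UTC: 05:00–07:30, 08:30–09:30, 12:30–14:00.
Vera → UTC: 07:00–08:30, 10:00–10:30, 13:00–14:30, 15:30–16:30.
Chen → UTC: 11:00–11:30, 13:00–13:30, 15:00–16:30.
Gita ∩ Isla: 07:00–07:30, 13:00–14:00.
Gita ∩ Isla ∩ Vera: 07:00–07:30, 13:00–14:00.
Gita ∩ Isla ∩ Vera ∩ Chen: 13:00–13:30.
Windows ≥ 30 min: 13:00–13:30.
Earliest such window starts at 13:00.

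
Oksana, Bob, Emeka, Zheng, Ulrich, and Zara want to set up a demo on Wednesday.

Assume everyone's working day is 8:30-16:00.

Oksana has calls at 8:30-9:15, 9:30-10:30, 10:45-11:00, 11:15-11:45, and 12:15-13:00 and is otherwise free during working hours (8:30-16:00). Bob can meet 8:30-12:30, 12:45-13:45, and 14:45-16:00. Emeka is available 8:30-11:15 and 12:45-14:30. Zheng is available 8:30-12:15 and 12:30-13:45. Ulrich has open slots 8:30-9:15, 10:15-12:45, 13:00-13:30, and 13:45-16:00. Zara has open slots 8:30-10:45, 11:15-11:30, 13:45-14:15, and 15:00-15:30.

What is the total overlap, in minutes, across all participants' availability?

Oksana free within 08:30–16:00: 09:15–09:30, 10:30–10:45, 11:00–11:15, 11:45–12:15, 13:00–16:00.
Oksana ∩ Bob: 09:15–09:30, 10:30–10:45, 11:00–11:15, 11:45–12:15, 13:00–13:45, 14:45–16:00.
Oksana ∩ Bob ∩ Emeka: 09:15–09:30, 10:30–10:45, 11:00–11:15, 13:00–13:45.
Oksana ∩ Bob ∩ Emeka ∩ Zheng: 09:15–09:30, 10:30–10:45, 11:00–11:15, 13:00–13:45.
Oksana ∩ Bob ∩ Emeka ∩ Zheng ∩ Ulrich: 10:30–10:45, 11:00–11:15, 13:00–13:30.
Oksana ∩ Bob ∩ Emeka ∩ Zheng ∩ Ulrich ∩ Zara: 10:30–10:45.
Total common minutes: 15.

15 minutes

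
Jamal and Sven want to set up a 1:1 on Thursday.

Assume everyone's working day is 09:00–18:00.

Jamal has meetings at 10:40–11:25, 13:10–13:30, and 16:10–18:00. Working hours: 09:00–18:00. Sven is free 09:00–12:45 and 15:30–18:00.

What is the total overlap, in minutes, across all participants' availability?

Jamal free within 09:00–18:00: 09:00–10:40, 11:25–13:10, 13:30–16:10.
Jamal ∩ Sven: 09:00–10:40, 11:25–12:45, 15:30–16:10.
Total common minutes: 100 + 80 + 40 = 220.

220 minutes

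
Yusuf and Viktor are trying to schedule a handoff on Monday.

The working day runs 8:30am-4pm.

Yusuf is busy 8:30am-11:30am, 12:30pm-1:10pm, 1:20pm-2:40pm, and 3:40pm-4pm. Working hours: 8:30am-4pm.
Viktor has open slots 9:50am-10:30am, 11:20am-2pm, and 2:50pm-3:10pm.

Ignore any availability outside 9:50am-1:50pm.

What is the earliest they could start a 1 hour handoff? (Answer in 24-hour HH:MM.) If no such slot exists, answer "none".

Yusuf free within 08:30–16:00: 11:30–12:30, 13:10–13:20, 14:40–15:40.
Yusuf ∩ Viktor: 11:30–12:30, 13:10–13:20, 14:50–15:10.
Restricted to 09:50–13:50: 11:30–12:30, 13:10–13:20.
Windows ≥ 60 min: 11:30–12:30.
Earliest such window starts at 11:30.

11:30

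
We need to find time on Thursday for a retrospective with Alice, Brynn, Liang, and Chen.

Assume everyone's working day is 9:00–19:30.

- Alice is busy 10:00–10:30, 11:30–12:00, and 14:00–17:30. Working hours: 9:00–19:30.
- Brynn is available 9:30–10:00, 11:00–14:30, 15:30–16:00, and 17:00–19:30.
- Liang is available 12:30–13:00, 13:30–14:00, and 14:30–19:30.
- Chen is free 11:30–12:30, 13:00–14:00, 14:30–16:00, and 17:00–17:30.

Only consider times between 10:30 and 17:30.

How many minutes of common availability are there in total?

30 minutes

Alice free within 09:00–19:30: 09:00–10:00, 10:30–11:30, 12:00–14:00, 17:30–19:30.
Alice ∩ Brynn: 09:30–10:00, 11:00–11:30, 12:00–14:00, 17:30–19:30.
Alice ∩ Brynn ∩ Liang: 12:30–13:00, 13:30–14:00, 17:30–19:30.
Alice ∩ Brynn ∩ Liang ∩ Chen: 13:30–14:00.
Restricted to 10:30–17:30: 13:30–14:00.
Total common minutes: 30.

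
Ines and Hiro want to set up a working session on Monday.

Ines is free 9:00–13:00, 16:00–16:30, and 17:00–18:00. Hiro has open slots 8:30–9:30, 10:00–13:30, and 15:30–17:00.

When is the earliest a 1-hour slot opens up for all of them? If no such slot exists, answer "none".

10:00

Ines ∩ Hiro: 09:00–09:30, 10:00–13:00, 16:00–16:30.
Windows ≥ 60 min: 10:00–13:00.
Earliest such window starts at 10:00.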